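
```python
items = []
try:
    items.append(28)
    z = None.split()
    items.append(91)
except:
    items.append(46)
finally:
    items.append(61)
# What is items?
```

Step-by-step execution trace:
1. try: `items.append(28)` → items = [28].
2. `z = None.split()` raises AttributeError; `items.append(91)` is not reached.
3. bare `except` matches → `items.append(46)` → items = [28, 46].
4. finally always runs: `items.append(61)` → items = [28, 46, 61].
Result: [28, 46, 61]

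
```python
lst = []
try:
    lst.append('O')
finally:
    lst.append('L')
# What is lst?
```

Step-by-step execution trace:
1. try: `lst.append('O')` → lst = ['O'].
2. The try body completes without raising.
3. finally always runs: `lst.append('L')` → lst = ['O', 'L'].
Result: ['O', 'L']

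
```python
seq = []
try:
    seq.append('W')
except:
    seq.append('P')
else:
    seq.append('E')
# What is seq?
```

Step-by-step execution trace:
1. try: `seq.append('W')` → seq = ['W']. No exception raised.
2. `except` is skipped.
3. `else` runs (try completed without exception): `seq.append('E')` → seq = ['W', 'E'].
Result: ['W', 'E']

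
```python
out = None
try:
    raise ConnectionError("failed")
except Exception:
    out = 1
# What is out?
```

Step-by-step execution trace:
1. `raise ConnectionError(...)` raises ConnectionError.
2. `except Exception` matches (ConnectionError is a subclass of Exception) → out = 1.
Result: 1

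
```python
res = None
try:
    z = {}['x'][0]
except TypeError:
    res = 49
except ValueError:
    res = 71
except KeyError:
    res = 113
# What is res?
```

Step-by-step execution trace:
1. `z = {}['x'][0]` raises KeyError.
2. `except TypeError` does not match KeyError; skipped.
3. `except ValueError` does not match KeyError; skipped.
4. `except KeyError` matches → res = 113.
Result: 113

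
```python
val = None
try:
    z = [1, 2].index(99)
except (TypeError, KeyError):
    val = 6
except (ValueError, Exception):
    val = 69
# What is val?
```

Step-by-step execution trace:
1. `z = [1, 2].index(99)` raises ValueError.
2. `except (TypeError, KeyError)` does not match ValueError; skipped.
3. `except (ValueError, Exception)` matches (ValueError is in the tuple) → val = 69.
Result: 69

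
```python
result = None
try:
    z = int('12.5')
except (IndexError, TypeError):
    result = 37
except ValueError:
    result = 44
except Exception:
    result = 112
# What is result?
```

Step-by-step execution trace:
1. `z = int('12.5')` raises ValueError.
2. `except (IndexError, TypeError)` does not match ValueError; skipped.
3. `except ValueError` matches (exact type match) → result = 44.
4. `except Exception` is not reached.
Result: 44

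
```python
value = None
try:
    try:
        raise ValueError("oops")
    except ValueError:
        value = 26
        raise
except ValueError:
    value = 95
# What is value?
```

Step-by-step execution trace:
1. Inner try: `raise ValueError("oops")` raises ValueError.
2. Inner `except ValueError` matches → value = 26.
3. bare `raise` re-raises the same ValueError.
4. Outer `except ValueError` matches → value = 95.
Result: 95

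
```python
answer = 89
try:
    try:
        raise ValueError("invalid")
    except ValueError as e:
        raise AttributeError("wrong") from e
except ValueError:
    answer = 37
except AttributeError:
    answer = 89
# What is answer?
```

Step-by-step execution trace:
1. Inner try raises ValueError; inner `except ValueError as e` catches it.
2. `raise AttributeError(...) from e` raises AttributeError (ValueError is attached as __cause__, but only AttributeError is active).
3. Outer `except ValueError` does not match AttributeError; skipped.
4. Outer `except AttributeError` matches → answer = 89.
Result: 89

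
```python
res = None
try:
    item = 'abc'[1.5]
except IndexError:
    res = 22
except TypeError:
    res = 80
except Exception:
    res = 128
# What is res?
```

Step-by-step execution trace:
1. `item = 'abc'[1.5]` raises TypeError.
2. `except IndexError` does not match TypeError; skipped.
3. `except TypeError` matches → res = 80.
4. Remaining except clauses are skipped.
Result: 80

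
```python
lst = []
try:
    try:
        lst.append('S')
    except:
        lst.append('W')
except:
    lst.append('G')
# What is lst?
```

Step-by-step execution trace:
1. Inner try: `lst.append('S')` → lst = ['S']. No exception raised.
2. Inner `except` is skipped.
3. Inner try completes normally; outer `except` is skipped.
Result: ['S']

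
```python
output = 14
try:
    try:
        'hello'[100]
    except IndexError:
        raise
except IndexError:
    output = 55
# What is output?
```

Step-by-step execution trace:
1. Inner try: `'hello'[100]` raises IndexError.
2. Inner `except IndexError` matches; bare `raise` re-raises the same IndexError.
3. Outer `except IndexError` matches → output = 55.
Result: 55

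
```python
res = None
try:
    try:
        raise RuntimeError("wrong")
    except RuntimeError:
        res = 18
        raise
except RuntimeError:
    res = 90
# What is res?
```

Step-by-step execution trace:
1. Inner try: `raise RuntimeError("wrong")` raises RuntimeError.
2. Inner `except RuntimeError` matches → res = 18.
3. bare `raise` re-raises the same RuntimeError.
4. Outer `except RuntimeError` matches → res = 90.
Result: 90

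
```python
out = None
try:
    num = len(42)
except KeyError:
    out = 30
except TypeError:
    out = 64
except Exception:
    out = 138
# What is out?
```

Step-by-step execution trace:
1. `num = len(42)` raises TypeError.
2. `except KeyError` does not match TypeError; skipped.
3. `except TypeError` matches → out = 64.
4. Remaining except clauses are skipped.
Result: 64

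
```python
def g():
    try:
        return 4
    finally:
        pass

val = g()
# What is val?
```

Step-by-step execution trace:
1. `g()` enters try: `return 4` sets pending return value 4.
2. Before returning, `finally: pass` runs (no effect).
3. g() returns 4 → val = 4.
Result: 4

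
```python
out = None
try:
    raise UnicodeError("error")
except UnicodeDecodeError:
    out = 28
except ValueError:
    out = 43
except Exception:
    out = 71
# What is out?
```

Step-by-step execution trace:
1. `raise UnicodeError(...)` raises UnicodeError.
2. `except UnicodeDecodeError` does not match (UnicodeError is not a subclass of UnicodeDecodeError); skipped.
3. `except ValueError` matches (UnicodeError is a subclass of ValueError) → out = 43.
4. `except Exception` is not reached.
Result: 43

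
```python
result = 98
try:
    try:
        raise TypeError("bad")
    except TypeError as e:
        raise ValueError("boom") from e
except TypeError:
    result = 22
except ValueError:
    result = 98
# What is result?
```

Step-by-step execution trace:
1. Inner try raises TypeError; inner `except TypeError as e` catches it.
2. `raise ValueError(...) from e` raises ValueError (TypeError is attached as __cause__, but only ValueError is active).
3. Outer `except TypeError` does not match ValueError; skipped.
4. Outer `except ValueError` matches → result = 98.
Result: 98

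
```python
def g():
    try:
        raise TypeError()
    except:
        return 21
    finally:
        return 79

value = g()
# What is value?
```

Step-by-step execution trace:
1. `g()` enters try: `raise TypeError()` raises TypeError.
2. bare `except` matches → `return 21` sets pending return value 21.
3. Before returning, `finally: return 79` runs and overrides the pending return.
4. g() returns 79 → value = 79.
Result: 79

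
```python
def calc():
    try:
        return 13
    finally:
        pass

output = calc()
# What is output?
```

Step-by-step execution trace:
1. `calc()` enters try: `return 13` sets pending return value 13.
2. Before returning, `finally: pass` runs (no effect).
3. calc() returns 13 → output = 13.
Result: 13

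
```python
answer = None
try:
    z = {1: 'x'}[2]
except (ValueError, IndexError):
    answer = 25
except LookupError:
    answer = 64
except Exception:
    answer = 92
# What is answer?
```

Step-by-step execution trace:
1. `z = {1: 'x'}[2]` raises KeyError.
2. `except (ValueError, IndexError)` does not match KeyError; skipped.
3. `except LookupError` matches (KeyError is a subclass of LookupError) → answer = 64.
4. `except Exception` is not reached.
Result: 64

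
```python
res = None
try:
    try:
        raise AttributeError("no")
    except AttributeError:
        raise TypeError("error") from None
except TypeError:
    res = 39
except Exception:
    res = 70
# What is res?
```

Step-by-step execution trace:
1. Inner try raises AttributeError; inner `except AttributeError` catches it.
2. `raise TypeError(...) from None` raises TypeError (from None suppresses __context__, but the active exception is still TypeError).
3. Outer `except TypeError` matches → res = 39.
4. `except Exception` is not reached.
Result: 39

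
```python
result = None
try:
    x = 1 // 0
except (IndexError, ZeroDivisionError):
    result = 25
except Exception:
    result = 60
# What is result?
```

Step-by-step execution trace:
1. `x = 1 // 0` raises ZeroDivisionError.
2. `except (IndexError, ZeroDivisionError)` matches (ZeroDivisionError is in the tuple) → result = 25.
3. `except Exception` is not reached.
Result: 25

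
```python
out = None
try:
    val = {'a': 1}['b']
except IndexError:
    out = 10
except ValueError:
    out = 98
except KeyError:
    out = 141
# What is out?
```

Step-by-step execution trace:
1. `val = {'a': 1}['b']` raises KeyError.
2. `except IndexError` does not match KeyError; skipped.
3. `except ValueError` does not match KeyError; skipped.
4. `except KeyError` matches → out = 141.
Result: 141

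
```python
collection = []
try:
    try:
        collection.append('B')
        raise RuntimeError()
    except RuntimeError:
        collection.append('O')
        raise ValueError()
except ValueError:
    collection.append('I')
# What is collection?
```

Step-by-step execution trace:
1. Inner try: `collection.append('B')` → collection = ['B'].
2. `raise RuntimeError()` raises RuntimeError.
3. Inner `except RuntimeError` matches → `collection.append('O')` → collection = ['B', 'O'].
4. `raise ValueError()` raises ValueError; propagates to outer try.
5. Outer `except ValueError` matches → `collection.append('I')` → collection = ['B', 'O', 'I'].
Result: ['B', 'O', 'I']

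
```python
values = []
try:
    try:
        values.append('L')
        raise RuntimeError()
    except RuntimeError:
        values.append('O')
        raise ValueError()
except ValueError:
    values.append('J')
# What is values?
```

Step-by-step execution trace:
1. Inner try: `values.append('L')` → values = ['L'].
2. `raise RuntimeError()` raises RuntimeError.
3. Inner `except RuntimeError` matches → `values.append('O')` → values = ['L', 'O'].
4. `raise ValueError()` raises ValueError; propagates to outer try.
5. Outer `except ValueError` matches → `values.append('J')` → values = ['L', 'O', 'J'].
Result: ['L', 'O', 'J']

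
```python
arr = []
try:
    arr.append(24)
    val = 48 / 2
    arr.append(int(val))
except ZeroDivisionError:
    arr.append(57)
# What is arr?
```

Step-by-step execution trace:
1. try: `arr.append(24)` → arr = [24].
2. `val = 48 / 2` → val = 24.0. No exception raised.
3. `arr.append(int(val))` → arr = [24, 24].
4. `except ZeroDivisionError` is skipped (no exception was raised).
Result: [24, 24]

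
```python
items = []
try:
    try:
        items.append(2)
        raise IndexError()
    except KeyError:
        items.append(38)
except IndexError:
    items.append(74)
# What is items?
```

Step-by-step execution trace:
1. Inner try: `items.append(2)` → items = [2].
2. `raise IndexError()` raises IndexError.
3. Inner `except KeyError` does not match IndexError; exception propagates to outer try.
4. Outer `except IndexError` matches → `items.append(74)` → items = [2, 74].
Result: [2, 74]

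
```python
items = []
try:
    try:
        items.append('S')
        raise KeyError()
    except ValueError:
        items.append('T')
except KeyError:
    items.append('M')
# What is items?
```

Step-by-step execution trace:
1. Inner try: `items.append('S')` → items = ['S'].
2. `raise KeyError()` raises KeyError.
3. Inner `except ValueError` does not match KeyError; exception propagates to outer try.
4. Outer `except KeyError` matches → `items.append('M')` → items = ['S', 'M'].
Result: ['S', 'M']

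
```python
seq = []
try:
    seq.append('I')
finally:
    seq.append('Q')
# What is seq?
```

Step-by-step execution trace:
1. try: `seq.append('I')` → seq = ['I'].
2. The try body completes without raising.
3. finally always runs: `seq.append('Q')` → seq = ['I', 'Q'].
Result: ['I', 'Q']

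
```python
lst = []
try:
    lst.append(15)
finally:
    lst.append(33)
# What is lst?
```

Step-by-step execution trace:
1. try: `lst.append(15)` → lst = [15].
2. The try body completes without raising.
3. finally always runs: `lst.append(33)` → lst = [15, 33].
Result: [15, 33]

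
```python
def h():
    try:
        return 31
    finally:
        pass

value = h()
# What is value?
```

Step-by-step execution trace:
1. `h()` enters try: `return 31` sets pending return value 31.
2. Before returning, `finally: pass` runs (no effect).
3. h() returns 31 → value = 31.
Result: 31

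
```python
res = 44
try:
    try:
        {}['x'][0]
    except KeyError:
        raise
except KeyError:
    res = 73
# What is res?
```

Step-by-step execution trace:
1. Inner try: `{}['x'][0]` raises KeyError.
2. Inner `except KeyError` matches; bare `raise` re-raises the same KeyError.
3. Outer `except KeyError` matches → res = 73.
Result: 73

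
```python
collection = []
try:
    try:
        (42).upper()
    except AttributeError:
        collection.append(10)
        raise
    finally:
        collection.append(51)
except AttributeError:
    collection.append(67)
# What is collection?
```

Step-by-step execution trace:
1. Inner try: `(42).upper()` raises AttributeError.
2. Inner `except AttributeError` matches → `collection.append(10)` → collection = [10].
3. bare `raise` re-raises AttributeError.
4. Inner `finally` runs during unwinding: `collection.append(51)` → collection = [10, 51].
5. Outer `except AttributeError` matches → `collection.append(67)` → collection = [10, 51, 67].
Result: [10, 51, 67]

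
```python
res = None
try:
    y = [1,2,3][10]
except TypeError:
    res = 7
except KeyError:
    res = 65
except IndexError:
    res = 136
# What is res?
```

Step-by-step execution trace:
1. `y = [1,2,3][10]` raises IndexError.
2. `except TypeError` does not match IndexError; skipped.
3. `except KeyError` does not match IndexError; skipped.
4. `except IndexError` matches → res = 136.
Result: 136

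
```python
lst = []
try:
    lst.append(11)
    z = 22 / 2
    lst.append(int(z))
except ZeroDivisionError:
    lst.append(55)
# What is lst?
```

Step-by-step execution trace:
1. try: `lst.append(11)` → lst = [11].
2. `z = 22 / 2` → z = 11.0. No exception raised.
3. `lst.append(int(z))` → lst = [11, 11].
4. `except ZeroDivisionError` is skipped (no exception was raised).
Result: [11, 11]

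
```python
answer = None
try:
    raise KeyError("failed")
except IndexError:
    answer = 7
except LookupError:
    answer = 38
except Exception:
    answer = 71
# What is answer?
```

Step-by-step execution trace:
1. `raise KeyError(...)` raises KeyError.
2. `except IndexError` does not match (KeyError is not a subclass of IndexError); skipped.
3. `except LookupError` matches (KeyError is a subclass of LookupError) → answer = 38.
4. `except Exception` is not reached.
Result: 38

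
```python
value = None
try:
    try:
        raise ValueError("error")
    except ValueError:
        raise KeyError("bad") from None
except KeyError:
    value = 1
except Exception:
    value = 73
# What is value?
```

Step-by-step execution trace:
1. Inner try raises ValueError; inner `except ValueError` catches it.
2. `raise KeyError(...) from None` raises KeyError (from None suppresses __context__, but the active exception is still KeyError).
3. Outer `except KeyError` matches → value = 1.
4. `except Exception` is not reached.
Result: 1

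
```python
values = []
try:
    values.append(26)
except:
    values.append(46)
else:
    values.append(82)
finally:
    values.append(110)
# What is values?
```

Step-by-step execution trace:
1. try: `values.append(26)` → values = [26]. No exception raised.
2. `except` is skipped.
3. `else` runs: `values.append(82)` → values = [26, 82].
4. `finally` always runs: `values.append(110)` → values = [26, 82, 110].
Result: [26, 82, 110]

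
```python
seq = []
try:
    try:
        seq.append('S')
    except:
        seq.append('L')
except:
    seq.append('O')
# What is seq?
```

Step-by-step execution trace:
1. Inner try: `seq.append('S')` → seq = ['S']. No exception raised.
2. Inner `except` is skipped.
3. Inner try completes normally; outer `except` is skipped.
Result: ['S']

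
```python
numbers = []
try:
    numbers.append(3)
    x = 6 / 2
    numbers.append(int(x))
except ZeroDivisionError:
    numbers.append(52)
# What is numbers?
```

Step-by-step execution trace:
1. try: `numbers.append(3)` → numbers = [3].
2. `x = 6 / 2` → x = 3.0. No exception raised.
3. `numbers.append(int(x))` → numbers = [3, 3].
4. `except ZeroDivisionError` is skipped (no exception was raised).
Result: [3, 3]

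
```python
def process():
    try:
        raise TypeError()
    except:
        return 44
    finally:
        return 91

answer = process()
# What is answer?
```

Step-by-step execution trace:
1. `process()` enters try: `raise TypeError()` raises TypeError.
2. bare `except` matches → `return 44` sets pending return value 44.
3. Before returning, `finally: return 91` runs and overrides the pending return.
4. process() returns 91 → answer = 91.
Result: 91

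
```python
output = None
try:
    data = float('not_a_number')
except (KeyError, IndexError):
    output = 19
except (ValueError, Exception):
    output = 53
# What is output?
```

Step-by-step execution trace:
1. `data = float('not_a_number')` raises ValueError.
2. `except (KeyError, IndexError)` does not match ValueError; skipped.
3. `except (ValueError, Exception)` matches (ValueError is in the tuple) → output = 53.
Result: 53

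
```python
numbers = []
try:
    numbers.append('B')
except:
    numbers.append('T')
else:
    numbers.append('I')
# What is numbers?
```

Step-by-step execution trace:
1. try: `numbers.append('B')` → numbers = ['B']. No exception raised.
2. `except` is skipped.
3. `else` runs (try completed without exception): `numbers.append('I')` → numbers = ['B', 'I'].
Result: ['B', 'I']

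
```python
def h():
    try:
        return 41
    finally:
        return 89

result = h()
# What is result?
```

Step-by-step execution trace:
1. `h()` enters try: `return 41` sets pending return value 41.
2. Before returning, `finally: return 89` runs and overrides the pending return.
3. h() returns 89 → result = 89.
Result: 89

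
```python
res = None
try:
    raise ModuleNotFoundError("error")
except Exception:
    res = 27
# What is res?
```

Step-by-step execution trace:
1. `raise ModuleNotFoundError(...)` raises ModuleNotFoundError.
2. `except Exception` matches (ModuleNotFoundError is a subclass of Exception) → res = 27.
Result: 27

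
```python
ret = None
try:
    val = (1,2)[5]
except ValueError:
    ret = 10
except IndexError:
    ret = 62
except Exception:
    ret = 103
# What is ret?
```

Step-by-step execution trace:
1. `val = (1,2)[5]` raises IndexError.
2. `except ValueError` does not match IndexError; skipped.
3. `except IndexError` matches → ret = 62.
4. Remaining except clauses are skipped.
Result: 62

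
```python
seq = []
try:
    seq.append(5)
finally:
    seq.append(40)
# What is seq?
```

Step-by-step execution trace:
1. try: `seq.append(5)` → seq = [5].
2. The try body completes without raising.
3. finally always runs: `seq.append(40)` → seq = [5, 40].
Result: [5, 40]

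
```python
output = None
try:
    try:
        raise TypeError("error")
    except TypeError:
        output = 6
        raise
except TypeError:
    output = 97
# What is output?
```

Step-by-step execution trace:
1. Inner try: `raise TypeError("error")` raises TypeError.
2. Inner `except TypeError` matches → output = 6.
3. bare `raise` re-raises the same TypeError.
4. Outer `except TypeError` matches → output = 97.
Result: 97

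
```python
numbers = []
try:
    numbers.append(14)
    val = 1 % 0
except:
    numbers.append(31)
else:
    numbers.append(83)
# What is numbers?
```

Step-by-step execution trace:
1. try: `numbers.append(14)` → numbers = [14].
2. `val = 1 % 0` raises ZeroDivisionError.
3. bare `except` matches → `numbers.append(31)` → numbers = [14, 31].
4. `else` is skipped (an exception was raised).
Result: [14, 31]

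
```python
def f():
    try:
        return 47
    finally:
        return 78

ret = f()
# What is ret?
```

Step-by-step execution trace:
1. `f()` enters try: `return 47` sets pending return value 47.
2. Before returning, `finally: return 78` runs and overrides the pending return.
3. f() returns 78 → ret = 78.
Result: 78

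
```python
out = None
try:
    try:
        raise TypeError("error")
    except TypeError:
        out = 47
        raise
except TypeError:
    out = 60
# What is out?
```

Step-by-step execution trace:
1. Inner try: `raise TypeError("error")` raises TypeError.
2. Inner `except TypeError` matches → out = 47.
3. bare `raise` re-raises the same TypeError.
4. Outer `except TypeError` matches → out = 60.
Result: 60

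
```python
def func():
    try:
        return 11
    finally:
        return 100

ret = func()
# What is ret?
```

Step-by-step execution trace:
1. `func()` enters try: `return 11` sets pending return value 11.
2. Before returning, `finally: return 100` runs and overrides the pending return.
3. func() returns 100 → ret = 100.
Result: 100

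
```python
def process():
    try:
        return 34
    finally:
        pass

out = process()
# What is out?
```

Step-by-step execution trace:
1. `process()` enters try: `return 34` sets pending return value 34.
2. Before returning, `finally: pass` runs (no effect).
3. process() returns 34 → out = 34.
Result: 34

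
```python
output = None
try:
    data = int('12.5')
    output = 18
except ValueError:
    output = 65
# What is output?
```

Step-by-step execution trace:
1. `data = int('12.5')` raises ValueError.
2. `output = 18` is not reached.
3. `except ValueError` matches → output = 65.
Result: 65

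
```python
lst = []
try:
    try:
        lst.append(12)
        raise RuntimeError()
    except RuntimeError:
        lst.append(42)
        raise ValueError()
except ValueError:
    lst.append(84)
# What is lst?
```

Step-by-step execution trace:
1. Inner try: `lst.append(12)` → lst = [12].
2. `raise RuntimeError()` raises RuntimeError.
3. Inner `except RuntimeError` matches → `lst.append(42)` → lst = [12, 42].
4. `raise ValueError()` raises ValueError; propagates to outer try.
5. Outer `except ValueError` matches → `lst.append(84)` → lst = [12, 42, 84].
Result: [12, 42, 84]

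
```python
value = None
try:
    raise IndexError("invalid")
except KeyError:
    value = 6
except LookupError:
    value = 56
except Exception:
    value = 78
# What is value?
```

Step-by-step execution trace:
1. `raise IndexError(...)` raises IndexError.
2. `except KeyError` does not match (IndexError is not a subclass of KeyError); skipped.
3. `except LookupError` matches (IndexError is a subclass of LookupError) → value = 56.
4. `except Exception` is not reached.
Result: 56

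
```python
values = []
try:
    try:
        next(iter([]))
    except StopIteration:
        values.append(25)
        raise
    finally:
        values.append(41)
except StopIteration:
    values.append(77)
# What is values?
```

Step-by-step execution trace:
1. Inner try: `next(iter([]))` raises StopIteration.
2. Inner `except StopIteration` matches → `values.append(25)` → values = [25].
3. bare `raise` re-raises StopIteration.
4. Inner `finally` runs during unwinding: `values.append(41)` → values = [25, 41].
5. Outer `except StopIteration` matches → `values.append(77)` → values = [25, 41, 77].
Result: [25, 41, 77]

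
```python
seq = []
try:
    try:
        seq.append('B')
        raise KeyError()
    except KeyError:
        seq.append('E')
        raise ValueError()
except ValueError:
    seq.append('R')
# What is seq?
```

Step-by-step execution trace:
1. Inner try: `seq.append('B')` → seq = ['B'].
2. `raise KeyError()` raises KeyError.
3. Inner `except KeyError` matches → `seq.append('E')` → seq = ['B', 'E'].
4. `raise ValueError()` raises ValueError; propagates to outer try.
5. Outer `except ValueError` matches → `seq.append('R')` → seq = ['B', 'E', 'R'].
Result: ['B', 'E', 'R']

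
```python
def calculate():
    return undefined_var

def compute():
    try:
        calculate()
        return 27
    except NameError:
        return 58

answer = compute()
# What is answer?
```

Step-by-step execution trace:
1. `compute()` calls `calculate()`.
2. `calculate()` evaluates `undefined_var`, which raises NameError; it propagates to the caller.
3. `return 27` is not reached.
4. `except NameError` in compute matches → returns 58.
5. answer = 58.
Result: 58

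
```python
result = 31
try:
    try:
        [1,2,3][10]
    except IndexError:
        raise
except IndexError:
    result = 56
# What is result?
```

Step-by-step execution trace:
1. Inner try: `[1,2,3][10]` raises IndexError.
2. Inner `except IndexError` matches; bare `raise` re-raises the same IndexError.
3. Outer `except IndexError` matches → result = 56.
Result: 56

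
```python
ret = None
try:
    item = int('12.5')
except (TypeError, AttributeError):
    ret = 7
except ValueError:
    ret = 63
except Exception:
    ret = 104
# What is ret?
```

Step-by-step execution trace:
1. `item = int('12.5')` raises ValueError.
2. `except (TypeError, AttributeError)` does not match ValueError; skipped.
3. `except ValueError` matches (exact type match) → ret = 63.
4. `except Exception` is not reached.
Result: 63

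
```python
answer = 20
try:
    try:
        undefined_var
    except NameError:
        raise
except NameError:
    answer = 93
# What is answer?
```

Step-by-step execution trace:
1. Inner try: `undefined_var` raises NameError.
2. Inner `except NameError` matches; bare `raise` re-raises the same NameError.
3. Outer `except NameError` matches → answer = 93.
Result: 93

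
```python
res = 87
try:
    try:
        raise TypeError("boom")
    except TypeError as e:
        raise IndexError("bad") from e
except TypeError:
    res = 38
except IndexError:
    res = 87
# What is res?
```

Step-by-step execution trace:
1. Inner try raises TypeError; inner `except TypeError as e` catches it.
2. `raise IndexError(...) from e` raises IndexError (TypeError is attached as __cause__, but only IndexError is active).
3. Outer `except TypeError` does not match IndexError; skipped.
4. Outer `except IndexError` matches → res = 87.
Result: 87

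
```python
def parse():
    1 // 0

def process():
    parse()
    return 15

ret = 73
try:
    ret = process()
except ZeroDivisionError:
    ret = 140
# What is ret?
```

Step-by-step execution trace:
1. ret starts at 73.
2. try: `process()` calls `parse()`.
3. `parse()` evaluates `1 // 0`, which raises ZeroDivisionError; it propagates through process (uncaught).
4. `return 15` in process is not reached; the assignment to ret does not complete.
5. `except ZeroDivisionError` matches → ret = 140.
Result: 140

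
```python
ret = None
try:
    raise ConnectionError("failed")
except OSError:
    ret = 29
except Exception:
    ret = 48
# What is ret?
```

Step-by-step execution trace:
1. `raise ConnectionError(...)` raises ConnectionError.
2. `except OSError` matches (ConnectionError is a subclass of OSError) → ret = 29.
3. `except Exception` is not reached.
Result: 29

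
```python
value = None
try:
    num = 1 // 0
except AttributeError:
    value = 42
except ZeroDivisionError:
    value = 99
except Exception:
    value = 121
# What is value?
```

Step-by-step execution trace:
1. `num = 1 // 0` raises ZeroDivisionError.
2. `except AttributeError` does not match ZeroDivisionError; skipped.
3. `except ZeroDivisionError` matches → value = 99.
4. Remaining except clauses are skipped.
Result: 99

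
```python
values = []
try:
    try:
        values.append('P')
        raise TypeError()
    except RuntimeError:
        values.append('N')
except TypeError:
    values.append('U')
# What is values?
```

Step-by-step execution trace:
1. Inner try: `values.append('P')` → values = ['P'].
2. `raise TypeError()` raises TypeError.
3. Inner `except RuntimeError` does not match TypeError; exception propagates to outer try.
4. Outer `except TypeError` matches → `values.append('U')` → values = ['P', 'U'].
Result: ['P', 'U']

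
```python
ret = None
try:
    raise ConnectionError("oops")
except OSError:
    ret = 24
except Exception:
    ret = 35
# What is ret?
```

Step-by-step execution trace:
1. `raise ConnectionError(...)` raises ConnectionError.
2. `except OSError` matches (ConnectionError is a subclass of OSError) → ret = 24.
3. `except Exception` is not reached.
Result: 24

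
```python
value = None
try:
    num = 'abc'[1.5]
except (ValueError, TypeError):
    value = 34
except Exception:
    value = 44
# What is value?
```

Step-by-step execution trace:
1. `num = 'abc'[1.5]` raises TypeError.
2. `except (ValueError, TypeError)` matches (TypeError is in the tuple) → value = 34.
3. `except Exception` is not reached.
Result: 34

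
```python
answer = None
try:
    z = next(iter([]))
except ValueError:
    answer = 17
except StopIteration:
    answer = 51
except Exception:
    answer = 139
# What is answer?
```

Step-by-step execution trace:
1. `z = next(iter([]))` raises StopIteration.
2. `except ValueError` does not match StopIteration; skipped.
3. `except StopIteration` matches → answer = 51.
4. Remaining except clauses are skipped.
Result: 51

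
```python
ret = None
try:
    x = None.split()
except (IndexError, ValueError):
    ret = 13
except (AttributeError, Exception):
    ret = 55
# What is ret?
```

Step-by-step execution trace:
1. `x = None.split()` raises AttributeError.
2. `except (IndexError, ValueError)` does not match AttributeError; skipped.
3. `except (AttributeError, Exception)` matches (AttributeError is in the tuple) → ret = 55.
Result: 55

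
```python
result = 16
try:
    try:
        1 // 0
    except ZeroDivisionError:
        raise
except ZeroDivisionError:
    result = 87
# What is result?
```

Step-by-step execution trace:
1. Inner try: `1 // 0` raises ZeroDivisionError.
2. Inner `except ZeroDivisionError` matches; bare `raise` re-raises the same ZeroDivisionError.
3. Outer `except ZeroDivisionError` matches → result = 87.
Result: 87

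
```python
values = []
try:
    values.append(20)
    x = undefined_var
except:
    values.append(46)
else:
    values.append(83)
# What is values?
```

Step-by-step execution trace:
1. try: `values.append(20)` → values = [20].
2. `x = undefined_var` raises NameError.
3. bare `except` matches → `values.append(46)` → values = [20, 46].
4. `else` is skipped (an exception was raised).
Result: [20, 46]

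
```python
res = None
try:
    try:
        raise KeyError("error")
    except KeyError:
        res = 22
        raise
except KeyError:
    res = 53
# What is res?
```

Step-by-step execution trace:
1. Inner try: `raise KeyError("error")` raises KeyError.
2. Inner `except KeyError` matches → res = 22.
3. bare `raise` re-raises the same KeyError.
4. Outer `except KeyError` matches → res = 53.
Result: 53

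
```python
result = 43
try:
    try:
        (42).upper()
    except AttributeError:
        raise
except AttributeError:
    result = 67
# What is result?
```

Step-by-step execution trace:
1. Inner try: `(42).upper()` raises AttributeError.
2. Inner `except AttributeError` matches; bare `raise` re-raises the same AttributeError.
3. Outer `except AttributeError` matches → result = 67.
Result: 67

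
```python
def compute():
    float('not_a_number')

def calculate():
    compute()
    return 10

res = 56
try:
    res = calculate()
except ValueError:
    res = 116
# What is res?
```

Step-by-step execution trace:
1. res starts at 56.
2. try: `calculate()` calls `compute()`.
3. `compute()` evaluates `float('not_a_number')`, which raises ValueError; it propagates through calculate (uncaught).
4. `return 10` in calculate is not reached; the assignment to res does not complete.
5. `except ValueError` matches → res = 116.
Result: 116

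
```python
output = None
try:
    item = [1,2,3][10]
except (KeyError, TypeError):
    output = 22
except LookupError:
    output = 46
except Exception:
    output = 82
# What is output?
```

Step-by-step execution trace:
1. `item = [1,2,3][10]` raises IndexError.
2. `except (KeyError, TypeError)` does not match IndexError; skipped.
3. `except LookupError` matches (IndexError is a subclass of LookupError) → output = 46.
4. `except Exception` is not reached.
Result: 46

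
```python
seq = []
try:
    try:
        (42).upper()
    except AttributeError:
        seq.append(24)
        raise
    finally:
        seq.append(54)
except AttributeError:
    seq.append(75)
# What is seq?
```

Step-by-step execution trace:
1. Inner try: `(42).upper()` raises AttributeError.
2. Inner `except AttributeError` matches → `seq.append(24)` → seq = [24].
3. bare `raise` re-raises AttributeError.
4. Inner `finally` runs during unwinding: `seq.append(54)` → seq = [24, 54].
5. Outer `except AttributeError` matches → `seq.append(75)` → seq = [24, 54, 75].
Result: [24, 54, 75]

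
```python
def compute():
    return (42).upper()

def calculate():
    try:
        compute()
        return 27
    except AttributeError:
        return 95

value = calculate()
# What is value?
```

Step-by-step execution trace:
1. `calculate()` calls `compute()`.
2. `compute()` evaluates `(42).upper()`, which raises AttributeError; it propagates to the caller.
3. `return 27` is not reached.
4. `except AttributeError` in calculate matches → returns 95.
5. value = 95.
Result: 95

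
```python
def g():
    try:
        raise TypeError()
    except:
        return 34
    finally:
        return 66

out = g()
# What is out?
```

Step-by-step execution trace:
1. `g()` enters try: `raise TypeError()` raises TypeError.
2. bare `except` matches → `return 34` sets pending return value 34.
3. Before returning, `finally: return 66` runs and overrides the pending return.
4. g() returns 66 → out = 66.
Result: 66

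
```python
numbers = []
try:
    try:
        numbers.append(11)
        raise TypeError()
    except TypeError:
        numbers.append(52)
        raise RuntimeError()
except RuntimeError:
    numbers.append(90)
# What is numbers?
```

Step-by-step execution trace:
1. Inner try: `numbers.append(11)` → numbers = [11].
2. `raise TypeError()` raises TypeError.
3. Inner `except TypeError` matches → `numbers.append(52)` → numbers = [11, 52].
4. `raise RuntimeError()` raises RuntimeError; propagates to outer try.
5. Outer `except RuntimeError` matches → `numbers.append(90)` → numbers = [11, 52, 90].
Result: [11, 52, 90]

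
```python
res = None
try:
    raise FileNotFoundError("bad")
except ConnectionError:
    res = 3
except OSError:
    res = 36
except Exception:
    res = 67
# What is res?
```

Step-by-step execution trace:
1. `raise FileNotFoundError(...)` raises FileNotFoundError.
2. `except ConnectionError` does not match (FileNotFoundError is not a subclass of ConnectionError); skipped.
3. `except OSError` matches (FileNotFoundError is a subclass of OSError) → res = 36.
4. `except Exception` is not reached.
Result: 36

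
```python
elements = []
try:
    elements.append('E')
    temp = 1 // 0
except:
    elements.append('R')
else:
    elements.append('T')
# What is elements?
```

Step-by-step execution trace:
1. try: `elements.append('E')` → elements = ['E'].
2. `temp = 1 // 0` raises ZeroDivisionError.
3. bare `except` matches → `elements.append('R')` → elements = ['E', 'R'].
4. `else` is skipped (an exception was raised).
Result: ['E', 'R']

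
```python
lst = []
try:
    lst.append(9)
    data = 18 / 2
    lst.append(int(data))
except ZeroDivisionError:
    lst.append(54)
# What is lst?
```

Step-by-step execution trace:
1. try: `lst.append(9)` → lst = [9].
2. `data = 18 / 2` → data = 9.0. No exception raised.
3. `lst.append(int(data))` → lst = [9, 9].
4. `except ZeroDivisionError` is skipped (no exception was raised).
Result: [9, 9]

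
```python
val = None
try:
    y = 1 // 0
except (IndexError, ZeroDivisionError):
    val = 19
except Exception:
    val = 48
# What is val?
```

Step-by-step execution trace:
1. `y = 1 // 0` raises ZeroDivisionError.
2. `except (IndexError, ZeroDivisionError)` matches (ZeroDivisionError is in the tuple) → val = 19.
3. `except Exception` is not reached.
Result: 19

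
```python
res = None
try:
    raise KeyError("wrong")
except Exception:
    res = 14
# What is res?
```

Step-by-step execution trace:
1. `raise KeyError(...)` raises KeyError.
2. `except Exception` matches (KeyError is a subclass of Exception) → res = 14.
Result: 14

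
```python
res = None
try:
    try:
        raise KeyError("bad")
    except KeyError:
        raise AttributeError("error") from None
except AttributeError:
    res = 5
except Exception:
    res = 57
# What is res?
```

Step-by-step execution trace:
1. Inner try raises KeyError; inner `except KeyError` catches it.
2. `raise AttributeError(...) from None` raises AttributeError (from None suppresses __context__, but the active exception is still AttributeError).
3. Outer `except AttributeError` matches → res = 5.
4. `except Exception` is not reached.
Result: 5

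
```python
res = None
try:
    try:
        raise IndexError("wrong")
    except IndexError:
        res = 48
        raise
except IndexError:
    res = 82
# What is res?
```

Step-by-step execution trace:
1. Inner try: `raise IndexError("wrong")` raises IndexError.
2. Inner `except IndexError` matches → res = 48.
3. bare `raise` re-raises the same IndexError.
4. Outer `except IndexError` matches → res = 82.
Result: 82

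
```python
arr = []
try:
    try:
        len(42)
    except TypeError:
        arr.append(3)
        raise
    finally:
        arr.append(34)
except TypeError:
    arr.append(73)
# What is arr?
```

Step-by-step execution trace:
1. Inner try: `len(42)` raises TypeError.
2. Inner `except TypeError` matches → `arr.append(3)` → arr = [3].
3. bare `raise` re-raises TypeError.
4. Inner `finally` runs during unwinding: `arr.append(34)` → arr = [3, 34].
5. Outer `except TypeError` matches → `arr.append(73)` → arr = [3, 34, 73].
Result: [3, 34, 73]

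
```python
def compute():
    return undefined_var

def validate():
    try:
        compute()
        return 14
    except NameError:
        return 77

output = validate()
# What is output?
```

Step-by-step execution trace:
1. `validate()` calls `compute()`.
2. `compute()` evaluates `undefined_var`, which raises NameError; it propagates to the caller.
3. `return 14` is not reached.
4. `except NameError` in validate matches → returns 77.
5. output = 77.
Result: 77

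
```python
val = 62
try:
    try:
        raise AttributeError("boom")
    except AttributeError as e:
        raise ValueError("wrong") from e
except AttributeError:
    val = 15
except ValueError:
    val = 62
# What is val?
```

Step-by-step execution trace:
1. Inner try raises AttributeError; inner `except AttributeError as e` catches it.
2. `raise ValueError(...) from e` raises ValueError (AttributeError is attached as __cause__, but only ValueError is active).
3. Outer `except AttributeError` does not match ValueError; skipped.
4. Outer `except ValueError` matches → val = 62.
Result: 62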